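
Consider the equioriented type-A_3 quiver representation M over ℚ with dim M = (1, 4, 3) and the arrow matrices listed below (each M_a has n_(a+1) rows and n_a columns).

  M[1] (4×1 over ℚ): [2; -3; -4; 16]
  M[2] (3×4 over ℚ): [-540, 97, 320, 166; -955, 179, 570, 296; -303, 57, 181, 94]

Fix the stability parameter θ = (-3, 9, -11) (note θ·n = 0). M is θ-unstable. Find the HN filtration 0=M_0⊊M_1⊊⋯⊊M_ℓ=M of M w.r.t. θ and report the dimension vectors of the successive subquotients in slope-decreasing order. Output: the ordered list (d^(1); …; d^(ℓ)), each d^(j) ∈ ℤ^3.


Via rank(M_{q-1}∘⋯∘M_p): M ≅ I[1,3], I[2,2], I[2,3]^2.
μ_θ-semistable layers: μ^(1)=9; μ^(2)=-1; μ^(3)=-3

((0, 1, 0); (0, 3, 3); (1, 0, 0))


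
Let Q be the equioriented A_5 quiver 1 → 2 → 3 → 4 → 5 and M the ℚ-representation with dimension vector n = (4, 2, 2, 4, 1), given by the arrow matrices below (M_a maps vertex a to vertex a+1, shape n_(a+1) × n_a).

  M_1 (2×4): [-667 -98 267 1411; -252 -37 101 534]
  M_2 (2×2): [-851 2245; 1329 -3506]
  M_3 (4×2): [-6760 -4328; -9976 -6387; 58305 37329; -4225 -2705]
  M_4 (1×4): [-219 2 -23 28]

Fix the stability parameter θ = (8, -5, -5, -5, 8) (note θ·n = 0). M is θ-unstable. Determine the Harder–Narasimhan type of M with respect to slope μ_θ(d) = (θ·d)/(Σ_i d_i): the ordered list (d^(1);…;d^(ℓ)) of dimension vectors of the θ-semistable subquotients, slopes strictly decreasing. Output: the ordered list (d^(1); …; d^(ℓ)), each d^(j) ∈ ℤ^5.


Barcode: M ≅ I[1,1]^2, I[1,4], I[1,5], I[4,4]^2. HN layers by μ_θ (3 steps, strictly decreasing):
  μ^(1)=8; μ^(2)=-7/4; μ^(3)=-5

((2, 0, 0, 0, 1); (2, 2, 2, 2, 0); (0, 0, 0, 2, 0))


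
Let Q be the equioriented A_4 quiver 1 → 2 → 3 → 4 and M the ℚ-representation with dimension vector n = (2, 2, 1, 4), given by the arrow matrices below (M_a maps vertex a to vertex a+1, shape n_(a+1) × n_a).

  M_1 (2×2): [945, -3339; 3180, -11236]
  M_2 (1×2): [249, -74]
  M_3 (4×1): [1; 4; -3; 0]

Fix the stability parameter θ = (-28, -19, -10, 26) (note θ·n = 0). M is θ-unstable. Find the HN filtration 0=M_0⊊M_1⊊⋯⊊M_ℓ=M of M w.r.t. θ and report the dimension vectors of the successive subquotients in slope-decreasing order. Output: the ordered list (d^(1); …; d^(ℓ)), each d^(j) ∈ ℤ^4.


Interval decomposition of M: I[1,1], I[1,4], I[2,2], I[4,4]^3.
HN type (ℓ=4): μ^(1)=26; μ^(2)=-10; μ^(3)=-19; μ^(4)=-28

((0, 0, 0, 4); (0, 0, 1, 0); (0, 2, 0, 0); (2, 0, 0, 0))


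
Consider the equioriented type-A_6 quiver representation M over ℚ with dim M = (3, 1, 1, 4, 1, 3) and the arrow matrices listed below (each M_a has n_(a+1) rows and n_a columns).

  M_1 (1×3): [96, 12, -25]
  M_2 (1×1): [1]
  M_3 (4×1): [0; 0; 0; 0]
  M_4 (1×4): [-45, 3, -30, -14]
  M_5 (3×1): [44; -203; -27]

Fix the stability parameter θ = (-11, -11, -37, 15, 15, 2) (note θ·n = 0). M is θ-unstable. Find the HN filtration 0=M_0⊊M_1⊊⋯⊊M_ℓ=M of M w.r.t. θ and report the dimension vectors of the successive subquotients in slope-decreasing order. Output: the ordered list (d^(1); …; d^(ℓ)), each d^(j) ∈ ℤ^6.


Via rank(M_{q-1}∘⋯∘M_p): M ≅ I[1,1]^2, I[1,3], I[4,4]^3, I[4,6], I[6,6]^2.
μ_θ-semistable layers: μ^(1)=15; μ^(2)=32/3; μ^(3)=2; μ^(4)=-11; μ^(5)=-59/3

((0, 0, 0, 3, 0, 0); (0, 0, 0, 1, 1, 1); (0, 0, 0, 0, 0, 2); (2, 0, 0, 0, 0, 0); (1, 1, 1, 0, 0, 0))


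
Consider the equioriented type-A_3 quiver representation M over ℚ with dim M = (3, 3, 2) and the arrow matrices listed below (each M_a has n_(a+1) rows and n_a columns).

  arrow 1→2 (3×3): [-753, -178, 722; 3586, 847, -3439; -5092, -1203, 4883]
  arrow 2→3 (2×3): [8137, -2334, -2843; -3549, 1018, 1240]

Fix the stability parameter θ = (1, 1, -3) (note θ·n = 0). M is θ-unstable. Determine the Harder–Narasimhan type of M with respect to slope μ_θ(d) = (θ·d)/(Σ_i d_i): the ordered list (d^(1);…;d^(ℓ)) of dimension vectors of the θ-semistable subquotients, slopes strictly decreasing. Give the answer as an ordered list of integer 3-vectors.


Barcode: M ≅ I[1,1], I[1,3]^2, I[2,2]. HN layers by μ_θ (2 steps, strictly decreasing):
  μ^(1)=1; μ^(2)=-1/3

((1, 1, 0); (2, 2, 2))


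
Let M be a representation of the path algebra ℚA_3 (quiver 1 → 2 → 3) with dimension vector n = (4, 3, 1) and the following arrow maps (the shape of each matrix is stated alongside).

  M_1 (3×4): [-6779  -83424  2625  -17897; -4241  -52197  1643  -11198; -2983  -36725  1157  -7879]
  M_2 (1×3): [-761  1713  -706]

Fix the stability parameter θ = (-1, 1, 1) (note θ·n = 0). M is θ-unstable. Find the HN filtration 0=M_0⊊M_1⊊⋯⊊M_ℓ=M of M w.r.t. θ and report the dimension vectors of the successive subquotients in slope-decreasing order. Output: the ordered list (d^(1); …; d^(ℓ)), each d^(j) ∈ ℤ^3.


Via rank(M_{q-1}∘⋯∘M_p): M ≅ I[1,1], I[1,2]^2, I[1,3].
μ_θ-semistable layers: μ^(1)=1; μ^(2)=-1

((0, 3, 1); (4, 0, 0))


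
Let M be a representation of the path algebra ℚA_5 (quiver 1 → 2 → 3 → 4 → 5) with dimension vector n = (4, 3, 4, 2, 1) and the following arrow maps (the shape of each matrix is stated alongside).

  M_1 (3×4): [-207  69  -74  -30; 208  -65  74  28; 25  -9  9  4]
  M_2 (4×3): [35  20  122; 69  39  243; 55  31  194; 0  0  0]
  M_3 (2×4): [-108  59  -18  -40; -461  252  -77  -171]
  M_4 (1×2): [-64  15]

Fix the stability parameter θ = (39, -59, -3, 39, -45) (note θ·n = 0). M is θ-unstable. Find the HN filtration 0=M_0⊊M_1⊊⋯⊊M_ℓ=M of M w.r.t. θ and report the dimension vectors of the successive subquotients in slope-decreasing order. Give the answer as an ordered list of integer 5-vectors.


Via rank(M_{q-1}∘⋯∘M_p): M ≅ I[1,1], I[1,3], I[1,4], I[1,5], I[3,3].
μ_θ-semistable layers: μ^(1)=39; μ^(2)=-3; μ^(3)=-10

((1, 0, 0, 1, 0); (0, 0, 4, 1, 1); (3, 3, 0, 0, 0))


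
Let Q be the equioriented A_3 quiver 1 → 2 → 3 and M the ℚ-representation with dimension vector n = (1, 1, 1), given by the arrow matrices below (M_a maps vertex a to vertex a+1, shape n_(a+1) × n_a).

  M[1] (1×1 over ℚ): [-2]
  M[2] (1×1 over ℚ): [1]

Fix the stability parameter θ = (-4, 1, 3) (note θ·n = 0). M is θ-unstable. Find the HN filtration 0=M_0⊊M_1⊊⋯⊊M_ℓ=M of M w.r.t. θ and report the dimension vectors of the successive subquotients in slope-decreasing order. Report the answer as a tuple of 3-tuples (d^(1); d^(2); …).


Via rank(M_{q-1}∘⋯∘M_p): M ≅ I[1,3].
μ_θ-semistable layers: μ^(1)=3; μ^(2)=1; μ^(3)=-4

((0, 0, 1); (0, 1, 0); (1, 0, 0))


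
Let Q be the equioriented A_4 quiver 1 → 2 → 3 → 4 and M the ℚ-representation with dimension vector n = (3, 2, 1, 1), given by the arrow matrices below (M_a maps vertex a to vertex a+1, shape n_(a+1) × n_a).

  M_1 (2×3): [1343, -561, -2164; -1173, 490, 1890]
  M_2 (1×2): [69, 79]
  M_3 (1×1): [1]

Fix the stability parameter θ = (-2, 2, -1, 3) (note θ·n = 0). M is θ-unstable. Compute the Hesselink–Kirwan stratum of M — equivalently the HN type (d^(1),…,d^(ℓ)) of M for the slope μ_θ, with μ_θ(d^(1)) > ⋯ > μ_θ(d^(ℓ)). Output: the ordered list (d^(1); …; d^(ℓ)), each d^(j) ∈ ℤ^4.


Interval decomposition of M: I[1,1], I[1,2], I[1,4].
HN type (ℓ=4): μ^(1)=3; μ^(2)=2; μ^(3)=1/2; μ^(4)=-2

((0, 0, 0, 1); (0, 1, 0, 0); (0, 1, 1, 0); (3, 0, 0, 0))


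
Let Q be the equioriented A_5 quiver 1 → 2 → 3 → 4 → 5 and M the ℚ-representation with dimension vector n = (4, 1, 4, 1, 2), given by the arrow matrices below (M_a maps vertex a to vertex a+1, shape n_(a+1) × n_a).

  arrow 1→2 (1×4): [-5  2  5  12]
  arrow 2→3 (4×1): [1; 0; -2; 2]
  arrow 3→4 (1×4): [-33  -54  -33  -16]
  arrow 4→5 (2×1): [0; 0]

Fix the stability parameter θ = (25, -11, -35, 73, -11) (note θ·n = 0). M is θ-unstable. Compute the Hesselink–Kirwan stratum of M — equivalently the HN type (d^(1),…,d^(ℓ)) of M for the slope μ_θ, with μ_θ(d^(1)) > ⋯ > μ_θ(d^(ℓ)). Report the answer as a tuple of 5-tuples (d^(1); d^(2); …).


Via rank(M_{q-1}∘⋯∘M_p): M ≅ I[1,1]^3, I[1,4], I[3,3]^3, I[5,5]^2.
μ_θ-semistable layers: μ^(1)=73; μ^(2)=25; μ^(3)=-7; μ^(4)=-11; μ^(5)=-35

((0, 0, 0, 1, 0); (3, 0, 0, 0, 0); (1, 1, 1, 0, 0); (0, 0, 0, 0, 2); (0, 0, 3, 0, 0))


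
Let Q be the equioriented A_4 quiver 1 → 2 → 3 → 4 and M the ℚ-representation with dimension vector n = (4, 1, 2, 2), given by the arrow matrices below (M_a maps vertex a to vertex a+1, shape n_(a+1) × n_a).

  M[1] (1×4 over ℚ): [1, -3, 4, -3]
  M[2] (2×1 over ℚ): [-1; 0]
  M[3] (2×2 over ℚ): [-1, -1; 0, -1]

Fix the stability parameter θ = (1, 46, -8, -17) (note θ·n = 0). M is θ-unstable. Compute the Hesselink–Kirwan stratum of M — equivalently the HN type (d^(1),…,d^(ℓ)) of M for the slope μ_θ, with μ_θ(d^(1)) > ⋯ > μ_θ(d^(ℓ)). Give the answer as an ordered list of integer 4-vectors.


Interval decomposition of M: I[1,1]^3, I[1,4], I[3,4].
HN type (ℓ=3): μ^(1)=7; μ^(2)=1; μ^(3)=-25/2

((0, 1, 1, 1); (4, 0, 0, 0); (0, 0, 1, 1))


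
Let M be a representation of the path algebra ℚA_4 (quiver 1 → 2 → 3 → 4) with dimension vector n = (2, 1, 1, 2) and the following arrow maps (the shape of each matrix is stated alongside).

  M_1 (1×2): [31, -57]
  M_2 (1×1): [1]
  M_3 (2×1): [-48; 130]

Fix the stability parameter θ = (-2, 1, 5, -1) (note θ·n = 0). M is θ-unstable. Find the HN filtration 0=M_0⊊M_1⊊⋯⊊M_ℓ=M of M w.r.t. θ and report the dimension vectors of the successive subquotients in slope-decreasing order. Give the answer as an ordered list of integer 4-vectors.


Via rank(M_{q-1}∘⋯∘M_p): M ≅ I[1,1], I[1,4], I[4,4].
μ_θ-semistable layers: μ^(1)=2; μ^(2)=1; μ^(3)=-1; μ^(4)=-2

((0, 0, 1, 1); (0, 1, 0, 0); (0, 0, 0, 1); (2, 0, 0, 0))


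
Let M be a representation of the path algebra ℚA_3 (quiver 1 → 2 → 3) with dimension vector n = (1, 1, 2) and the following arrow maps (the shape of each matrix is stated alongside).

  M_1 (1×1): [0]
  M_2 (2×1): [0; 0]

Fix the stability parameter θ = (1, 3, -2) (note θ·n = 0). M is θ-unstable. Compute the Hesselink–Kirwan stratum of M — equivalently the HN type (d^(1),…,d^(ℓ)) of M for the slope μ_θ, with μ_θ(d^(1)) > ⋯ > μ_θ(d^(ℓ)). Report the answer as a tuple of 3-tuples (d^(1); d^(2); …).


Barcode: M ≅ I[1,1], I[2,2], I[3,3]^2. HN layers by μ_θ (3 steps, strictly decreasing):
  μ^(1)=3; μ^(2)=1; μ^(3)=-2

((0, 1, 0); (1, 0, 0); (0, 0, 2))


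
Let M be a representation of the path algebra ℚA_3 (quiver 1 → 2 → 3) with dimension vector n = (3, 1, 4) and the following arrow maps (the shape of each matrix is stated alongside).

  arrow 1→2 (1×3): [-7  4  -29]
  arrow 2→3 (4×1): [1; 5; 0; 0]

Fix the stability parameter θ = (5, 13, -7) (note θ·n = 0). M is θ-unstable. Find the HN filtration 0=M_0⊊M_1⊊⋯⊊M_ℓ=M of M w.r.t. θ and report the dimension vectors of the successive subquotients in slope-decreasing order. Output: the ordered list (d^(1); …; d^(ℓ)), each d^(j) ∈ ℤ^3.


Interval decomposition of M: I[1,1]^2, I[1,3], I[3,3]^3.
HN type (ℓ=3): μ^(1)=5; μ^(2)=11/3; μ^(3)=-7

((2, 0, 0); (1, 1, 1); (0, 0, 3))


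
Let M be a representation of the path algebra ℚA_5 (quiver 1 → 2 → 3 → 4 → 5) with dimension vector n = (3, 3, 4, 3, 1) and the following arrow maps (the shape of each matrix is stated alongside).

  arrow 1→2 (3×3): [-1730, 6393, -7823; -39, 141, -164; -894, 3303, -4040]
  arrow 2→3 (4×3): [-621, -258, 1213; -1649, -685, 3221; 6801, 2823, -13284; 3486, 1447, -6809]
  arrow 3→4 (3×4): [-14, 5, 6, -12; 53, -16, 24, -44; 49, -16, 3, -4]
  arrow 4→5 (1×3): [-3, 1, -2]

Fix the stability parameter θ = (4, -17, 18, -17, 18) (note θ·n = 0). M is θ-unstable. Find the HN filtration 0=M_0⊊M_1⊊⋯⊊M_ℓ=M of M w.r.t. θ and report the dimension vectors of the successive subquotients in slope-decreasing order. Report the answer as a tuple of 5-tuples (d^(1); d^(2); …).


Via rank(M_{q-1}∘⋯∘M_p): M ≅ I[1,4]^2, I[1,5], I[3,3].
μ_θ-semistable layers: μ^(1)=18; μ^(2)=1/2; μ^(3)=-13/2

((0, 0, 1, 0, 1); (0, 0, 3, 3, 0); (3, 3, 0, 0, 0))


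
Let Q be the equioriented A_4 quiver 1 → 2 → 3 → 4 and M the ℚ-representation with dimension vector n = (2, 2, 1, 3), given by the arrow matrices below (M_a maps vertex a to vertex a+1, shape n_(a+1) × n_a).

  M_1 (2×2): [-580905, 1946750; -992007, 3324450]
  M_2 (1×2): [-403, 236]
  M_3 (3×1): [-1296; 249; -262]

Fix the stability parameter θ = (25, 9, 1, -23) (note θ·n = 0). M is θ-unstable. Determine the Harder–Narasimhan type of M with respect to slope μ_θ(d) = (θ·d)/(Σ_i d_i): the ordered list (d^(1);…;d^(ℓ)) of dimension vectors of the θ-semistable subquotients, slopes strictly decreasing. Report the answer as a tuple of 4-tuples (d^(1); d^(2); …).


Barcode: M ≅ I[1,1], I[1,4], I[2,2], I[4,4]^2. HN layers by μ_θ (4 steps, strictly decreasing):
  μ^(1)=25; μ^(2)=9; μ^(3)=3; μ^(4)=-23

((1, 0, 0, 0); (0, 1, 0, 0); (1, 1, 1, 1); (0, 0, 0, 2))


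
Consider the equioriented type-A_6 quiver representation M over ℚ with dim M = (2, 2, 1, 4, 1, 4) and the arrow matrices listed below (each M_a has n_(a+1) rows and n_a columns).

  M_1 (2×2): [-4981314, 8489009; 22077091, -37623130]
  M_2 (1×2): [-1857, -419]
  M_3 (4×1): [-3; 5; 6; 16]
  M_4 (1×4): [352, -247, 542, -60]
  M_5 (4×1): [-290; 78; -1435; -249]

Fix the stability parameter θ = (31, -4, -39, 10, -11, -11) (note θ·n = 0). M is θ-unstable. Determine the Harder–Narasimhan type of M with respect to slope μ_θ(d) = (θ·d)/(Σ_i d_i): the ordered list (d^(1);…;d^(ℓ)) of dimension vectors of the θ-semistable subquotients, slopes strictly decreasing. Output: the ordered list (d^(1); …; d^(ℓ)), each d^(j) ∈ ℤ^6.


Via rank(M_{q-1}∘⋯∘M_p): M ≅ I[1,2], I[1,6], I[4,4]^3, I[6,6]^3.
μ_θ-semistable layers: μ^(1)=27/2; μ^(2)=10; μ^(3)=-4; μ^(4)=-11

((1, 1, 0, 0, 0, 0); (0, 0, 0, 3, 0, 0); (1, 1, 1, 1, 1, 1); (0, 0, 0, 0, 0, 3))


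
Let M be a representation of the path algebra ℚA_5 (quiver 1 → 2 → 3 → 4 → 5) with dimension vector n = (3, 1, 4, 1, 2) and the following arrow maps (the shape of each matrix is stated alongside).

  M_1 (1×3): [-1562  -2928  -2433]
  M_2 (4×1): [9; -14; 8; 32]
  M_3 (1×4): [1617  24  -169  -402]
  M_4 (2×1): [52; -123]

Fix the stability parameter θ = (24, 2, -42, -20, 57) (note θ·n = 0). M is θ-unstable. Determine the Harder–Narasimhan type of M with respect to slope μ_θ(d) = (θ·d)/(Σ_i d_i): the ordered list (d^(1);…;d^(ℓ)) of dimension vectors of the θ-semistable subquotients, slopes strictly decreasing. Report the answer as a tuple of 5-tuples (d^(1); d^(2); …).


Barcode: M ≅ I[1,1]^2, I[1,5], I[3,3]^3, I[5,5]. HN layers by μ_θ (4 steps, strictly decreasing):
  μ^(1)=57; μ^(2)=24; μ^(3)=-9; μ^(4)=-42

((0, 0, 0, 0, 2); (2, 0, 0, 0, 0); (1, 1, 1, 1, 0); (0, 0, 3, 0, 0))


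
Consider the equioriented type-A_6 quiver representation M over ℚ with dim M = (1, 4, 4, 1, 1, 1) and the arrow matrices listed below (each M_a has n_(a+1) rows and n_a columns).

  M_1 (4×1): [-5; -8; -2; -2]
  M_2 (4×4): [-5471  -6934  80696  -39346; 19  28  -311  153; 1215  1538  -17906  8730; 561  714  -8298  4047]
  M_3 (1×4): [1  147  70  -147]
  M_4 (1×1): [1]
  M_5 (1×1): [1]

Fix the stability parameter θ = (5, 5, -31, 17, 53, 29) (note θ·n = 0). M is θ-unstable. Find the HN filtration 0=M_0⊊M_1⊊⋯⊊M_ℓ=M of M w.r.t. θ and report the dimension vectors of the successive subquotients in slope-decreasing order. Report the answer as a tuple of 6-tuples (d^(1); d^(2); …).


Barcode: M ≅ I[1,6], I[2,2], I[2,3]^2, I[3,3]. HN layers by μ_θ (6 steps, strictly decreasing):
  μ^(1)=41; μ^(2)=17; μ^(3)=5; μ^(4)=-7; μ^(5)=-13; μ^(6)=-31

((0, 0, 0, 0, 1, 1); (0, 0, 0, 1, 0, 0); (0, 1, 0, 0, 0, 0); (1, 1, 1, 0, 0, 0); (0, 2, 2, 0, 0, 0); (0, 0, 1, 0, 0, 0))


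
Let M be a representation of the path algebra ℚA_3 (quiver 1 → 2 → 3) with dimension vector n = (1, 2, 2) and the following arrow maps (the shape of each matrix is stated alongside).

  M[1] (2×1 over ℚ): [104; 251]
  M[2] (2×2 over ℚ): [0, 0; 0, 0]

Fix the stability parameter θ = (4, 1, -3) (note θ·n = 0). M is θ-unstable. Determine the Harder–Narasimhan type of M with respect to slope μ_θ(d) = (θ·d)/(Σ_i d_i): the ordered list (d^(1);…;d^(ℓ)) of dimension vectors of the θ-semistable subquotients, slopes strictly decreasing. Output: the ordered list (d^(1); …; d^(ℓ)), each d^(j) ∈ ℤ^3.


Interval decomposition of M: I[1,2], I[2,2], I[3,3]^2.
HN type (ℓ=3): μ^(1)=5/2; μ^(2)=1; μ^(3)=-3

((1, 1, 0); (0, 1, 0); (0, 0, 2))


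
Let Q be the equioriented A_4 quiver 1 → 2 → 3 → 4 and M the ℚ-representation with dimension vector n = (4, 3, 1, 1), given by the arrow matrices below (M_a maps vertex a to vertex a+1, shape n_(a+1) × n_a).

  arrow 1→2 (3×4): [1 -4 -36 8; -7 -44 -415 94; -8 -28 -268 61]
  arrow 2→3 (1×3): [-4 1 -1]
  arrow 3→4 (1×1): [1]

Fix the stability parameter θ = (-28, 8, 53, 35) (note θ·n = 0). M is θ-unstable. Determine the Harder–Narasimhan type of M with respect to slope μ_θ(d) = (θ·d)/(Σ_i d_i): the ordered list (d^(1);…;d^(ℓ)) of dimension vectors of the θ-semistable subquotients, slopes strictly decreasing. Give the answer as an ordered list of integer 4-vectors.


Interval decomposition of M: I[1,1], I[1,2]^2, I[1,4].
HN type (ℓ=3): μ^(1)=44; μ^(2)=8; μ^(3)=-28

((0, 0, 1, 1); (0, 3, 0, 0); (4, 0, 0, 0))


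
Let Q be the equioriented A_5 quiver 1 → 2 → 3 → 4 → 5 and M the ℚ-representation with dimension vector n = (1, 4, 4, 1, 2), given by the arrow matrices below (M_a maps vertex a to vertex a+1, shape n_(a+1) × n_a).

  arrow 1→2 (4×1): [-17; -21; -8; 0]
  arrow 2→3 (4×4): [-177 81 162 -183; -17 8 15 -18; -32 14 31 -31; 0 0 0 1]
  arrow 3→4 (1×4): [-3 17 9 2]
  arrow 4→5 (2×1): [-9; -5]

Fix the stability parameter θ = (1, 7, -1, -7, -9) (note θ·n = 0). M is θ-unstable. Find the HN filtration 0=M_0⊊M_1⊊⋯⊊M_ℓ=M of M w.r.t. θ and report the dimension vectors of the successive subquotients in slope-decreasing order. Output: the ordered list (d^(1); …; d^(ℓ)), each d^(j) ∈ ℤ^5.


Interval decomposition of M: I[1,5], I[2,3]^3, I[5,5].
HN type (ℓ=3): μ^(1)=3; μ^(2)=-9/5; μ^(3)=-9

((0, 3, 3, 0, 0); (1, 1, 1, 1, 1); (0, 0, 0, 0, 1))


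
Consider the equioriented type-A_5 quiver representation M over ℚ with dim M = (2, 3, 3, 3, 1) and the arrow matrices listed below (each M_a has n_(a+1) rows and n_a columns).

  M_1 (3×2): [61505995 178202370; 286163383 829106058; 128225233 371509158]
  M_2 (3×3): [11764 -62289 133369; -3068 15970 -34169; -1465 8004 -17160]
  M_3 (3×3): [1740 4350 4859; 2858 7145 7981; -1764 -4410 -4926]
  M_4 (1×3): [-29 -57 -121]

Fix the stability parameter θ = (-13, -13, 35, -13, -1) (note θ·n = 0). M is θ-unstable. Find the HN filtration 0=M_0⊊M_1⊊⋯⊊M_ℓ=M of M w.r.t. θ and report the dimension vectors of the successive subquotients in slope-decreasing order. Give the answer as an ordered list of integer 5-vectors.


Barcode: M ≅ I[1,1], I[1,5], I[2,3], I[2,4], I[4,4]. HN layers by μ_θ (4 steps, strictly decreasing):
  μ^(1)=35; μ^(2)=11; μ^(3)=7; μ^(4)=-13

((0, 0, 1, 0, 0); (0, 0, 1, 1, 0); (0, 0, 1, 1, 1); (2, 3, 0, 1, 0))


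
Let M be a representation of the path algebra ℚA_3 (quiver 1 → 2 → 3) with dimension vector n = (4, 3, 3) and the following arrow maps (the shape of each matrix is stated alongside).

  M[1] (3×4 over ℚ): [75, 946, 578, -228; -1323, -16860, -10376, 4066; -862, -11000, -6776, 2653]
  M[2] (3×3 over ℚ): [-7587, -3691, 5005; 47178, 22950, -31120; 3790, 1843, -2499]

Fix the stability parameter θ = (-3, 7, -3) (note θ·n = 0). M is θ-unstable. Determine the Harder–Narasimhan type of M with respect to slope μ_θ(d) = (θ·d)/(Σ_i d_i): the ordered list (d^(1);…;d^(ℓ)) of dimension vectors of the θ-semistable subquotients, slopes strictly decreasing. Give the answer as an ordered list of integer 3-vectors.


Via rank(M_{q-1}∘⋯∘M_p): M ≅ I[1,1], I[1,3]^3.
μ_θ-semistable layers: μ^(1)=2; μ^(2)=-3

((0, 3, 3); (4, 0, 0))


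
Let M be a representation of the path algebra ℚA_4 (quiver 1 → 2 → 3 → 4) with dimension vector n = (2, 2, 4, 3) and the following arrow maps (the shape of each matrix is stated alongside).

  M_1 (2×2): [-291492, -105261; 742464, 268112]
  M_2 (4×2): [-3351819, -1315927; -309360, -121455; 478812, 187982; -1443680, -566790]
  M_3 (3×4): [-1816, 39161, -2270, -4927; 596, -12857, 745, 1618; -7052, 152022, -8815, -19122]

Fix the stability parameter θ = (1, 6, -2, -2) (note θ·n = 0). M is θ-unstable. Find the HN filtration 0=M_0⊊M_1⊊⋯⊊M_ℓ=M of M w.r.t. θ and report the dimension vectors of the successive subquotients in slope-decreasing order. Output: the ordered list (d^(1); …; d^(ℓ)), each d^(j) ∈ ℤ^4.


Barcode: M ≅ I[1,1], I[1,3], I[2,4], I[3,4]^2. HN layers by μ_θ (4 steps, strictly decreasing):
  μ^(1)=2; μ^(2)=1; μ^(3)=2/3; μ^(4)=-2

((0, 1, 1, 0); (2, 0, 0, 0); (0, 1, 1, 1); (0, 0, 2, 2))


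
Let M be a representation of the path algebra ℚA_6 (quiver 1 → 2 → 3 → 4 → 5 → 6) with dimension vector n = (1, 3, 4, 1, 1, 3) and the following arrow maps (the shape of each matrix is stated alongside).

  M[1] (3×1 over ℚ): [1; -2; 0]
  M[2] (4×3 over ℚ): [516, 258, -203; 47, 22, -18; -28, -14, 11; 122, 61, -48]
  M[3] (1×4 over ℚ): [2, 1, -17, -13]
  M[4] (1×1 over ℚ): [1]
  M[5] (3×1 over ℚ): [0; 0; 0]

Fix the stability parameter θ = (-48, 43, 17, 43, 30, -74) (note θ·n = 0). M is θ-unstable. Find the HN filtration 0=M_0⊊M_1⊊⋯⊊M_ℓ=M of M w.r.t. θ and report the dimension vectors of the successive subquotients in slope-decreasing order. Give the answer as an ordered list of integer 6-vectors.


Barcode: M ≅ I[1,5], I[2,3]^2, I[3,3], I[6,6]^3. HN layers by μ_θ (5 steps, strictly decreasing):
  μ^(1)=73/2; μ^(2)=30; μ^(3)=17; μ^(4)=-48; μ^(5)=-74

((0, 0, 0, 1, 1, 0); (0, 3, 3, 0, 0, 0); (0, 0, 1, 0, 0, 0); (1, 0, 0, 0, 0, 0); (0, 0, 0, 0, 0, 3))


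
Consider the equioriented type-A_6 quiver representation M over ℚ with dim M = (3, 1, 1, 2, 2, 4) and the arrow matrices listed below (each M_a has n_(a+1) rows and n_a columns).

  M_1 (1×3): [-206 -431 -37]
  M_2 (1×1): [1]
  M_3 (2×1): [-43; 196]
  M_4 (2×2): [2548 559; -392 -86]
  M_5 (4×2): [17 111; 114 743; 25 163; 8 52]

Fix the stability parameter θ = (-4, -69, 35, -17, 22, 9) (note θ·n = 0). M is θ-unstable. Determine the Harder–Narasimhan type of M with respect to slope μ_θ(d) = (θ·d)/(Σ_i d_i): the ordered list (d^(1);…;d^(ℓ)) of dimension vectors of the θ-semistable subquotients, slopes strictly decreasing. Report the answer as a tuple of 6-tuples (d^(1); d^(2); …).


Via rank(M_{q-1}∘⋯∘M_p): M ≅ I[1,1]^2, I[1,4], I[4,6], I[5,6], I[6,6]^2.
μ_θ-semistable layers: μ^(1)=31/2; μ^(2)=9; μ^(3)=-4; μ^(4)=-17; μ^(5)=-73/2

((0, 0, 0, 0, 2, 2); (0, 0, 1, 1, 0, 2); (2, 0, 0, 0, 0, 0); (0, 0, 0, 1, 0, 0); (1, 1, 0, 0, 0, 0))


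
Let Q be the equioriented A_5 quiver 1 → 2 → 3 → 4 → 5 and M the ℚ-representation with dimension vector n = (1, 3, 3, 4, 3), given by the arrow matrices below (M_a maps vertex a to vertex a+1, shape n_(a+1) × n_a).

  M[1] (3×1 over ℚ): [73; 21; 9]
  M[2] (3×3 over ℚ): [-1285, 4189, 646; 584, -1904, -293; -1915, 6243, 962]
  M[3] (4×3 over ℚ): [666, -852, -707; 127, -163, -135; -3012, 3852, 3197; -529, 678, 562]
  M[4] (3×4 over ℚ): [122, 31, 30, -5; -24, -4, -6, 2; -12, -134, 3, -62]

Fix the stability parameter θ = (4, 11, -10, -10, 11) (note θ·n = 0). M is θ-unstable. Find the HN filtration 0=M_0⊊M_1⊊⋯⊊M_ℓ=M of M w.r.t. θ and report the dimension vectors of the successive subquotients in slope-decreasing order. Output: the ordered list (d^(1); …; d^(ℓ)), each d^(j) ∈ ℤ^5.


Interval decomposition of M: I[1,5], I[2,2], I[2,5], I[3,5], I[4,4].
HN type (ℓ=4): μ^(1)=11; μ^(2)=-5/4; μ^(3)=-3; μ^(4)=-10

((0, 1, 0, 0, 3); (1, 1, 1, 1, 0); (0, 1, 1, 1, 0); (0, 0, 1, 2, 0))


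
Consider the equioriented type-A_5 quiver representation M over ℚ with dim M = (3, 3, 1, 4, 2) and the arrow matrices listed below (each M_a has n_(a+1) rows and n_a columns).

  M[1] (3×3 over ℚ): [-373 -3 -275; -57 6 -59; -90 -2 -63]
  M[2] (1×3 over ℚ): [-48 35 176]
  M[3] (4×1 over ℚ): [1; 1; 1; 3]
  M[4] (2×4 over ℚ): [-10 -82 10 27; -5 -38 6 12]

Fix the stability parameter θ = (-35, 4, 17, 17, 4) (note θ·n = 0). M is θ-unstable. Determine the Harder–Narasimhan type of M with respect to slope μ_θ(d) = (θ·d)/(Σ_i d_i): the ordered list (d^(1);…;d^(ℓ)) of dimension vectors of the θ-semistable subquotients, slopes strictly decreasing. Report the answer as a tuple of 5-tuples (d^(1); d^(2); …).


Interval decomposition of M: I[1,2]^2, I[1,5], I[4,4]^2, I[4,5].
HN type (ℓ=5): μ^(1)=17; μ^(2)=38/3; μ^(3)=21/2; μ^(4)=4; μ^(5)=-35

((0, 0, 0, 2, 0); (0, 0, 1, 1, 1); (0, 0, 0, 1, 1); (0, 3, 0, 0, 0); (3, 0, 0, 0, 0))


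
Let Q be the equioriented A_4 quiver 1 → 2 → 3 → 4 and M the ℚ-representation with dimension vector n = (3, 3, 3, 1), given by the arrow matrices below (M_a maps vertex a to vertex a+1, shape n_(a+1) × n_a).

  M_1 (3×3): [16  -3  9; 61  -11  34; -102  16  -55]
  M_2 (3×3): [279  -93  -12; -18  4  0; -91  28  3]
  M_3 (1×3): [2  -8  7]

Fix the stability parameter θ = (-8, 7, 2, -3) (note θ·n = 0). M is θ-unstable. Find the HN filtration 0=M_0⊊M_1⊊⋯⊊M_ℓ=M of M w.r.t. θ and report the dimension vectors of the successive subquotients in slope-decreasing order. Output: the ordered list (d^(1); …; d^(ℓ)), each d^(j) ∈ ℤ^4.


Via rank(M_{q-1}∘⋯∘M_p): M ≅ I[1,3]^2, I[1,4].
μ_θ-semistable layers: μ^(1)=9/2; μ^(2)=2; μ^(3)=-8

((0, 2, 2, 0); (0, 1, 1, 1); (3, 0, 0, 0))


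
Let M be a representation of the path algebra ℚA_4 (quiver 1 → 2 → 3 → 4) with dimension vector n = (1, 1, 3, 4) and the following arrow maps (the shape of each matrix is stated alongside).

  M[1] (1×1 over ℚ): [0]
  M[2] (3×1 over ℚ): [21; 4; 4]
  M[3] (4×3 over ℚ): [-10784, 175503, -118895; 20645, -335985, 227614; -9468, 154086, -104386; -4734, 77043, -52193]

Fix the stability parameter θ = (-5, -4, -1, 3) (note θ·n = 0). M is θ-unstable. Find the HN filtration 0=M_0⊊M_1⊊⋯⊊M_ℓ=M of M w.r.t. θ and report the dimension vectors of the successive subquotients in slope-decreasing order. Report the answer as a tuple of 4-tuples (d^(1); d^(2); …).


Barcode: M ≅ I[1,1], I[2,4], I[3,3], I[3,4], I[4,4]^2. HN layers by μ_θ (4 steps, strictly decreasing):
  μ^(1)=3; μ^(2)=-1; μ^(3)=-4; μ^(4)=-5

((0, 0, 0, 4); (0, 0, 3, 0); (0, 1, 0, 0); (1, 0, 0, 0))


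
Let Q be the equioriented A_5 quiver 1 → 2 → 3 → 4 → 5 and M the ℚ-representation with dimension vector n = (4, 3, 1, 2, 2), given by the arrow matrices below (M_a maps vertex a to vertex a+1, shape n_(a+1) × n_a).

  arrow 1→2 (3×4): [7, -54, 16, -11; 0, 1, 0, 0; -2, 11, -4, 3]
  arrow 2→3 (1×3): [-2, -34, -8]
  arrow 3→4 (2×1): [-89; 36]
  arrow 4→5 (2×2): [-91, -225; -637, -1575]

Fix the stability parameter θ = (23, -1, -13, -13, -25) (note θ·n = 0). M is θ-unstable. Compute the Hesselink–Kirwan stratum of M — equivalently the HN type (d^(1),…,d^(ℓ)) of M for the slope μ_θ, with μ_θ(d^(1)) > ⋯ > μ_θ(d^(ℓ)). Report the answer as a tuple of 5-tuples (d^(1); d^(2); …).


Barcode: M ≅ I[1,1], I[1,2]^2, I[1,5], I[4,4], I[5,5]. HN layers by μ_θ (5 steps, strictly decreasing):
  μ^(1)=23; μ^(2)=11; μ^(3)=-29/5; μ^(4)=-13; μ^(5)=-25

((1, 0, 0, 0, 0); (2, 2, 0, 0, 0); (1, 1, 1, 1, 1); (0, 0, 0, 1, 0); (0, 0, 0, 0, 1))


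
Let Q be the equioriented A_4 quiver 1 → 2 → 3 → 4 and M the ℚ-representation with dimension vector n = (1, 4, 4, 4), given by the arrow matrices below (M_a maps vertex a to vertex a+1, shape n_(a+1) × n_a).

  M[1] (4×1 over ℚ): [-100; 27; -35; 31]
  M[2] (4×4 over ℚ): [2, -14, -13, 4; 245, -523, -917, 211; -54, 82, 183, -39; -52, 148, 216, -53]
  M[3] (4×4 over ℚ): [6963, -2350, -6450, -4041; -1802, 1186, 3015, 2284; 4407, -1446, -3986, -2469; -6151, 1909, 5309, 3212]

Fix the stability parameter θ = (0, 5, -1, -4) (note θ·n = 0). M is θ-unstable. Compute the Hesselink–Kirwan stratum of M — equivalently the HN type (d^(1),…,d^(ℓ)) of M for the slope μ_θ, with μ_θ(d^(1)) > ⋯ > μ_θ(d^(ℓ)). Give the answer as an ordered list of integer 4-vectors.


Via rank(M_{q-1}∘⋯∘M_p): M ≅ I[1,3], I[2,2], I[2,4]^2, I[3,4], I[4,4].
μ_θ-semistable layers: μ^(1)=5; μ^(2)=2; μ^(3)=0; μ^(4)=-5/2; μ^(5)=-4

((0, 1, 0, 0); (0, 1, 1, 0); (1, 2, 2, 2); (0, 0, 1, 1); (0, 0, 0, 1))


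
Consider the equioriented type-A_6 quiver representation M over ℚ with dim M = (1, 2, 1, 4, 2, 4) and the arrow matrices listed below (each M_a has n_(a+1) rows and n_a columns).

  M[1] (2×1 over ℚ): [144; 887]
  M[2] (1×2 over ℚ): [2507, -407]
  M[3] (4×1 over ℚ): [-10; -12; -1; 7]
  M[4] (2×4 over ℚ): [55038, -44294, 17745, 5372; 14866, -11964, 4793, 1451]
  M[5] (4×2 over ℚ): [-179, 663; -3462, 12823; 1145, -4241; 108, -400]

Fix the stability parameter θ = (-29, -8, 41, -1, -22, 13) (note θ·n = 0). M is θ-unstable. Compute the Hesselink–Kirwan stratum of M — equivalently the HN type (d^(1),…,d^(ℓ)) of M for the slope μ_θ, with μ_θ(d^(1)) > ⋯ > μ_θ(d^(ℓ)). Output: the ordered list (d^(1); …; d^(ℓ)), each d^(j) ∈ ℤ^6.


Interval decomposition of M: I[1,6], I[2,2], I[4,4]^2, I[4,6], I[6,6]^2.
HN type (ℓ=6): μ^(1)=13; μ^(2)=6; μ^(3)=-1; μ^(4)=-8; μ^(5)=-23/2; μ^(6)=-29

((0, 0, 0, 0, 0, 4); (0, 0, 1, 1, 1, 0); (0, 0, 0, 2, 0, 0); (0, 2, 0, 0, 0, 0); (0, 0, 0, 1, 1, 0); (1, 0, 0, 0, 0, 0))


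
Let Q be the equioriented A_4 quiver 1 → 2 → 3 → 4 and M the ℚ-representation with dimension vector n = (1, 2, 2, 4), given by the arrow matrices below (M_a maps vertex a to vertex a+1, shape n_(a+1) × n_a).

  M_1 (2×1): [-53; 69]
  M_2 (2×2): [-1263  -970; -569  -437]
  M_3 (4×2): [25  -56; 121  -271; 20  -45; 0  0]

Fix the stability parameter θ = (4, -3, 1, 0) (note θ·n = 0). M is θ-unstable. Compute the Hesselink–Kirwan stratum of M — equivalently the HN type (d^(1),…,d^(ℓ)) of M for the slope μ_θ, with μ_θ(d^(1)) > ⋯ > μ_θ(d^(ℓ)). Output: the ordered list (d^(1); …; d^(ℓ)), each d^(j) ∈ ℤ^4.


Interval decomposition of M: I[1,4], I[2,4], I[4,4]^2.
HN type (ℓ=3): μ^(1)=1/2; μ^(2)=0; μ^(3)=-3

((1, 1, 2, 2); (0, 0, 0, 2); (0, 1, 0, 0))


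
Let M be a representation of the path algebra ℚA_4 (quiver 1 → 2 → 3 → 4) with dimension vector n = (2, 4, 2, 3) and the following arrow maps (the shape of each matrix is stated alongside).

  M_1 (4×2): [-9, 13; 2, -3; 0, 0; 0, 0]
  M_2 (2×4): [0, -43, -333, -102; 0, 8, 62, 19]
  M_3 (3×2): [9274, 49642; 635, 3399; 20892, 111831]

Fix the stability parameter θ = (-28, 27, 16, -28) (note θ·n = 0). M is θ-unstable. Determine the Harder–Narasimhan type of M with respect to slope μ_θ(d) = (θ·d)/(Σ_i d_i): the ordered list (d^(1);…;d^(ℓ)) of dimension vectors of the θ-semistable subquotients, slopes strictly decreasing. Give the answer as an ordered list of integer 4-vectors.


Interval decomposition of M: I[1,2], I[1,4], I[2,2], I[2,4], I[4,4].
HN type (ℓ=3): μ^(1)=27; μ^(2)=5; μ^(3)=-28

((0, 2, 0, 0); (0, 2, 2, 2); (2, 0, 0, 1))


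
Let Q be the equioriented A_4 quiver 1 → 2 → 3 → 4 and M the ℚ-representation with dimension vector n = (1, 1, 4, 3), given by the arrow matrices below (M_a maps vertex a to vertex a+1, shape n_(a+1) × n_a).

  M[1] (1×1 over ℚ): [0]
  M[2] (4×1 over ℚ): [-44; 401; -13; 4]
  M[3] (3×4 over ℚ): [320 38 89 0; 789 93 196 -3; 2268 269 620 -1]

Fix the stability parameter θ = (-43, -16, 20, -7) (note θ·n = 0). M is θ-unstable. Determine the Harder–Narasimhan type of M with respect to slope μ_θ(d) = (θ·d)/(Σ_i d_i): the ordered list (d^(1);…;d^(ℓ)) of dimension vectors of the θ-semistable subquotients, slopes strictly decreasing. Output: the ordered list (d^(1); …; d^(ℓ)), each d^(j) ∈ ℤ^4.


Via rank(M_{q-1}∘⋯∘M_p): M ≅ I[1,1], I[2,4], I[3,3], I[3,4]^2.
μ_θ-semistable layers: μ^(1)=20; μ^(2)=13/2; μ^(3)=-16; μ^(4)=-43

((0, 0, 1, 0); (0, 0, 3, 3); (0, 1, 0, 0); (1, 0, 0, 0))


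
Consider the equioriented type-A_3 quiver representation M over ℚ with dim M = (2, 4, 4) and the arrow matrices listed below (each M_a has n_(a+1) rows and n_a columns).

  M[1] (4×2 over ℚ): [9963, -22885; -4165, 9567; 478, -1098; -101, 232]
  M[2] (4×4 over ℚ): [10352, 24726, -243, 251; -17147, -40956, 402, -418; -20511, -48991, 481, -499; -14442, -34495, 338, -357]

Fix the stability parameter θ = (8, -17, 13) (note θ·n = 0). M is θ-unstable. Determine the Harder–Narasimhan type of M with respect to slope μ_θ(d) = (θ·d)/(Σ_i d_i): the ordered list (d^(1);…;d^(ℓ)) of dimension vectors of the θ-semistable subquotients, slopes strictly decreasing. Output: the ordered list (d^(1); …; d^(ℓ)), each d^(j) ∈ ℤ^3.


Barcode: M ≅ I[1,3]^2, I[2,3]^2. HN layers by μ_θ (3 steps, strictly decreasing):
  μ^(1)=13; μ^(2)=-9/2; μ^(3)=-17

((0, 0, 4); (2, 2, 0); (0, 2, 0))


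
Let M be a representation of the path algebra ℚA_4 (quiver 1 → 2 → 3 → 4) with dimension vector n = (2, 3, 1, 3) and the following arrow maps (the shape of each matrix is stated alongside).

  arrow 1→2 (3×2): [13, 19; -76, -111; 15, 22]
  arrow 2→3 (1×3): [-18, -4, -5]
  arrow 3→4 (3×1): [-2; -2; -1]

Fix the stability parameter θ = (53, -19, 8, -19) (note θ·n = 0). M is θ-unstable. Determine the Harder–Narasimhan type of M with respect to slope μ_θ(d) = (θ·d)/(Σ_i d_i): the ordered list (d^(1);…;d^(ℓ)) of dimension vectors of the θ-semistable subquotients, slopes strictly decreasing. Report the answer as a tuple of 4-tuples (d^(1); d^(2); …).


Interval decomposition of M: I[1,2], I[1,4], I[2,2], I[4,4]^2.
HN type (ℓ=3): μ^(1)=17; μ^(2)=23/4; μ^(3)=-19

((1, 1, 0, 0); (1, 1, 1, 1); (0, 1, 0, 2))


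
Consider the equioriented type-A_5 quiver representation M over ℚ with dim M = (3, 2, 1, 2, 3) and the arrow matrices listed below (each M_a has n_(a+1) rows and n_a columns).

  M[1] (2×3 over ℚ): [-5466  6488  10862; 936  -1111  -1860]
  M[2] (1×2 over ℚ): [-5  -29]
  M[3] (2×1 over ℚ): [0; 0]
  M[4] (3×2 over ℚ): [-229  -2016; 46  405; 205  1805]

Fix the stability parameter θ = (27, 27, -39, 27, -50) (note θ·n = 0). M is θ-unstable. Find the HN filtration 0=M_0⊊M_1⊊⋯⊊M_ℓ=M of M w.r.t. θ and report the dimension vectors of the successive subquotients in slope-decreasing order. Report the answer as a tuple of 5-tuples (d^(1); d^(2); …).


Barcode: M ≅ I[1,1], I[1,2], I[1,3], I[4,5]^2, I[5,5]. HN layers by μ_θ (4 steps, strictly decreasing):
  μ^(1)=27; μ^(2)=5; μ^(3)=-23/2; μ^(4)=-50

((2, 1, 0, 0, 0); (1, 1, 1, 0, 0); (0, 0, 0, 2, 2); (0, 0, 0, 0, 1))


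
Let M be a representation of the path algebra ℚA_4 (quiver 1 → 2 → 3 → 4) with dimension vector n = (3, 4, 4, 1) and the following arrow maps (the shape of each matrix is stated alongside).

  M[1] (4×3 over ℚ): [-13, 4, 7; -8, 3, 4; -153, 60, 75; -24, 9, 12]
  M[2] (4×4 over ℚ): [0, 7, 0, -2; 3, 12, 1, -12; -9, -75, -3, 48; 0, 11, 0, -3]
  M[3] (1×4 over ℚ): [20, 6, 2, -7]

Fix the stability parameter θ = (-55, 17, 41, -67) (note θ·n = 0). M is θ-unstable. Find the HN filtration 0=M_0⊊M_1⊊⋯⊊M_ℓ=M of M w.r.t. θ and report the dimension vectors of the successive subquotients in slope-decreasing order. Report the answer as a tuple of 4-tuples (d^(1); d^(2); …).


Via rank(M_{q-1}∘⋯∘M_p): M ≅ I[1,1], I[1,2], I[1,3], I[2,3], I[2,4], I[3,3].
μ_θ-semistable layers: μ^(1)=41; μ^(2)=17; μ^(3)=-3; μ^(4)=-55

((0, 0, 3, 0); (0, 3, 0, 0); (0, 1, 1, 1); (3, 0, 0, 0))


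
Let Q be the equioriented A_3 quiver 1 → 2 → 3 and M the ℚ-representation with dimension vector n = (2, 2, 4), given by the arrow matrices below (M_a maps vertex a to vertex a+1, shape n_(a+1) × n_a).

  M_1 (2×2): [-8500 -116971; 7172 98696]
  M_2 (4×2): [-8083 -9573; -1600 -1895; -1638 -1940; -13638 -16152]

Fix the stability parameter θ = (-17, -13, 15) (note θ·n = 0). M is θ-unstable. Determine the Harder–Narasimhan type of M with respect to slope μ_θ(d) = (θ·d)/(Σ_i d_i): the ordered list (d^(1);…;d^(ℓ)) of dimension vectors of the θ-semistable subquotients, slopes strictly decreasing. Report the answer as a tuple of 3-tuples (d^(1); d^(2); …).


Via rank(M_{q-1}∘⋯∘M_p): M ≅ I[1,3]^2, I[3,3]^2.
μ_θ-semistable layers: μ^(1)=15; μ^(2)=-13; μ^(3)=-17

((0, 0, 4); (0, 2, 0); (2, 0, 0))


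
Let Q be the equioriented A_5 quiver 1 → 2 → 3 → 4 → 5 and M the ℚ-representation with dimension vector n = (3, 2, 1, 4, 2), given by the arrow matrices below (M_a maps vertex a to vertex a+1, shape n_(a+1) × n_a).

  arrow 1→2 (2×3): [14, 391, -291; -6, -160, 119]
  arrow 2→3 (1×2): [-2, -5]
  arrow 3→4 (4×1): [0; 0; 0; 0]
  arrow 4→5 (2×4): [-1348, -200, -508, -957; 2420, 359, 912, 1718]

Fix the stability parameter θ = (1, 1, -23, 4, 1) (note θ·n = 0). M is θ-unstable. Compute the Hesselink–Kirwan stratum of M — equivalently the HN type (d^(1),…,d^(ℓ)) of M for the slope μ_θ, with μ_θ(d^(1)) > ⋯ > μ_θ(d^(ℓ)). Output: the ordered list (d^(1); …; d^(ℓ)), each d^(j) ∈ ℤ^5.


Via rank(M_{q-1}∘⋯∘M_p): M ≅ I[1,1], I[1,2], I[1,3], I[4,4]^2, I[4,5]^2.
μ_θ-semistable layers: μ^(1)=4; μ^(2)=5/2; μ^(3)=1; μ^(4)=-7

((0, 0, 0, 2, 0); (0, 0, 0, 2, 2); (2, 1, 0, 0, 0); (1, 1, 1, 0, 0))


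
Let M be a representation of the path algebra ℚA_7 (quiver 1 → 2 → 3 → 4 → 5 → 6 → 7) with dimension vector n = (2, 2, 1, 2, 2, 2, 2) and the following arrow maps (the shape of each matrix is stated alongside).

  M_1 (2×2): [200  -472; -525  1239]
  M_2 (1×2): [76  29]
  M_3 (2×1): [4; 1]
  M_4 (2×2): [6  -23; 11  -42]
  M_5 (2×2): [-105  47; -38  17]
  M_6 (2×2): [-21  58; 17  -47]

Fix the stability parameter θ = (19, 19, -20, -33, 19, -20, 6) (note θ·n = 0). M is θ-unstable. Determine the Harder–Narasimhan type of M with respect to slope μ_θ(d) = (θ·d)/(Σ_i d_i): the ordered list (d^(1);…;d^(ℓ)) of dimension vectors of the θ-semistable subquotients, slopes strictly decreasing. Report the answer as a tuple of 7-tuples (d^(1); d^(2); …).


Via rank(M_{q-1}∘⋯∘M_p): M ≅ I[1,1], I[1,7], I[2,2], I[4,7].
μ_θ-semistable layers: μ^(1)=19; μ^(2)=6; μ^(3)=-1/2; μ^(4)=-15/4; μ^(5)=-33

((1, 1, 0, 0, 0, 0, 0); (0, 0, 0, 0, 0, 0, 2); (0, 0, 0, 0, 2, 2, 0); (1, 1, 1, 1, 0, 0, 0); (0, 0, 0, 1, 0, 0, 0))


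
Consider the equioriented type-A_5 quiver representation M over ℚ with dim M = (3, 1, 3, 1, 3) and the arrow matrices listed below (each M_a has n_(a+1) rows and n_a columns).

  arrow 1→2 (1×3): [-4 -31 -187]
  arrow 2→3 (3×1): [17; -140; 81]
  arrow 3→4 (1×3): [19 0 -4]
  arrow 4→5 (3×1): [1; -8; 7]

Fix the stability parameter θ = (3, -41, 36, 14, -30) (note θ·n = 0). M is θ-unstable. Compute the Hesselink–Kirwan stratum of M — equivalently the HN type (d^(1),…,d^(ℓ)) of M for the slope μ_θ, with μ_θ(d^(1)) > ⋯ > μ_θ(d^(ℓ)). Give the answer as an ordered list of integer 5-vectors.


Via rank(M_{q-1}∘⋯∘M_p): M ≅ I[1,1]^2, I[1,5], I[3,3]^2, I[5,5]^2.
μ_θ-semistable layers: μ^(1)=36; μ^(2)=20/3; μ^(3)=3; μ^(4)=-19; μ^(5)=-30

((0, 0, 2, 0, 0); (0, 0, 1, 1, 1); (2, 0, 0, 0, 0); (1, 1, 0, 0, 0); (0, 0, 0, 0, 2))


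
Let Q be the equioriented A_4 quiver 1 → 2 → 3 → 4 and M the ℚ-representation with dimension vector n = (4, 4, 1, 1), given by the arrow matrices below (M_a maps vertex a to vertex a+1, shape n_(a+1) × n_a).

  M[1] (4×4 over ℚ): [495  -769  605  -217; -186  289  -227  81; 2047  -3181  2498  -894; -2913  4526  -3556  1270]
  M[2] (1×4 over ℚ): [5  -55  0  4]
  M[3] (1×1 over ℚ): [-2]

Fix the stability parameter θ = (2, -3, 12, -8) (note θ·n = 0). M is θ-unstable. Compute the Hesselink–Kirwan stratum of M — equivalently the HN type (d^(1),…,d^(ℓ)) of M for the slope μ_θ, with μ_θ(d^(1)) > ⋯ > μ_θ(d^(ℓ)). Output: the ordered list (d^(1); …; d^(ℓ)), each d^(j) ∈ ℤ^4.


Barcode: M ≅ I[1,1], I[1,2]^2, I[1,4], I[2,2]. HN layers by μ_θ (3 steps, strictly decreasing):
  μ^(1)=2; μ^(2)=-1/2; μ^(3)=-3

((1, 0, 1, 1); (3, 3, 0, 0); (0, 1, 0, 0))
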